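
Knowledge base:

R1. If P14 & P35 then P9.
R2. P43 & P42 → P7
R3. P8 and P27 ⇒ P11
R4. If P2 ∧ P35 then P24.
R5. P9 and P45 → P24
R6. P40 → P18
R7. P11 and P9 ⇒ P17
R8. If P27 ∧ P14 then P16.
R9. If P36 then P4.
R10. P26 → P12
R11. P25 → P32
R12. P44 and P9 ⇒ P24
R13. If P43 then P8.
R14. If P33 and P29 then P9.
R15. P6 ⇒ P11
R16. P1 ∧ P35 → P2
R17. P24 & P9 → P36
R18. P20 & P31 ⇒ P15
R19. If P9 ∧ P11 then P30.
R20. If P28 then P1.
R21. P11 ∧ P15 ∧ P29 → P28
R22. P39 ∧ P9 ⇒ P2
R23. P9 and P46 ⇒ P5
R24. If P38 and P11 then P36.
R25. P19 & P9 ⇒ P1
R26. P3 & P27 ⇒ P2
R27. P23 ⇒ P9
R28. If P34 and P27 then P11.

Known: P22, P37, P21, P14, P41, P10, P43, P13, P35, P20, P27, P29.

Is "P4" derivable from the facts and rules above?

Forward chaining from the given facts derives: P9, P16, P8, P11, P17, P30.
The only rule concluding P4 is R9, which needs P36; that is never established.

No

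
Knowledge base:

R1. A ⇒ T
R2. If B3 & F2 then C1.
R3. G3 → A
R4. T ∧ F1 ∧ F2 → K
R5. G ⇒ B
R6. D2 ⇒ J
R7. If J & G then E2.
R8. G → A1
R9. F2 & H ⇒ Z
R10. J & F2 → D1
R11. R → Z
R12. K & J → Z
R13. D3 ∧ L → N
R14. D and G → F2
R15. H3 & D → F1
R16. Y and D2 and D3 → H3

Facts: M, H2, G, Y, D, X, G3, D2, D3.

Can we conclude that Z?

A  (by R3: G3)
J  (by R6: D2)
F2  (by R14: D, G)
H3  (by R16: Y, D2, D3)
T  (by R1: A)
F1  (by R15: H3, D)
K  (by R4: T, F1, F2)
Z  (by R12: K, J)

Yes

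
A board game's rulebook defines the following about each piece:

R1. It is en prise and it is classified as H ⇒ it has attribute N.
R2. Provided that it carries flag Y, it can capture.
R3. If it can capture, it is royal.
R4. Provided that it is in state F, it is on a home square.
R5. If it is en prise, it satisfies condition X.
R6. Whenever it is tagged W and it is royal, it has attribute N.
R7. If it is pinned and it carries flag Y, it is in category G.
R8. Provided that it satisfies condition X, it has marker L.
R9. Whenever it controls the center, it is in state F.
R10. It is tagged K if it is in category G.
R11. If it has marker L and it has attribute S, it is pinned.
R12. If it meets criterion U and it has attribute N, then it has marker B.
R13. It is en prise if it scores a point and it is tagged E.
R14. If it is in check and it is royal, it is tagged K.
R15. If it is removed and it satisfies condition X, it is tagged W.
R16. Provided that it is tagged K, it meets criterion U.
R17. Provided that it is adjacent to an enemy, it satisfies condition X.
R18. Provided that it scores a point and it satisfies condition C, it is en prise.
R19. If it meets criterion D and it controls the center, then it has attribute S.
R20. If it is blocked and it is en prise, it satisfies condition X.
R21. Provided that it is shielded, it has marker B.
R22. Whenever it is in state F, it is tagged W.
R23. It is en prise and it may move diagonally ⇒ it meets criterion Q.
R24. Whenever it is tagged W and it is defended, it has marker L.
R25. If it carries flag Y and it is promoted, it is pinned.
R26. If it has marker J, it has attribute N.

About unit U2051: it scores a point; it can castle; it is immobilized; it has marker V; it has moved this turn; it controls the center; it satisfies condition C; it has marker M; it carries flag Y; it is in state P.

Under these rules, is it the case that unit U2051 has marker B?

No

Forward chaining from the given facts derives: can capture, is royal, is in state F, is en prise, is tagged W, is on a home square, satisfies condition X, has attribute N, has marker L.
Rules concluding "it has marker B": R12 needs "it meets criterion U"; R21 needs "it is shielded" — none of these are established.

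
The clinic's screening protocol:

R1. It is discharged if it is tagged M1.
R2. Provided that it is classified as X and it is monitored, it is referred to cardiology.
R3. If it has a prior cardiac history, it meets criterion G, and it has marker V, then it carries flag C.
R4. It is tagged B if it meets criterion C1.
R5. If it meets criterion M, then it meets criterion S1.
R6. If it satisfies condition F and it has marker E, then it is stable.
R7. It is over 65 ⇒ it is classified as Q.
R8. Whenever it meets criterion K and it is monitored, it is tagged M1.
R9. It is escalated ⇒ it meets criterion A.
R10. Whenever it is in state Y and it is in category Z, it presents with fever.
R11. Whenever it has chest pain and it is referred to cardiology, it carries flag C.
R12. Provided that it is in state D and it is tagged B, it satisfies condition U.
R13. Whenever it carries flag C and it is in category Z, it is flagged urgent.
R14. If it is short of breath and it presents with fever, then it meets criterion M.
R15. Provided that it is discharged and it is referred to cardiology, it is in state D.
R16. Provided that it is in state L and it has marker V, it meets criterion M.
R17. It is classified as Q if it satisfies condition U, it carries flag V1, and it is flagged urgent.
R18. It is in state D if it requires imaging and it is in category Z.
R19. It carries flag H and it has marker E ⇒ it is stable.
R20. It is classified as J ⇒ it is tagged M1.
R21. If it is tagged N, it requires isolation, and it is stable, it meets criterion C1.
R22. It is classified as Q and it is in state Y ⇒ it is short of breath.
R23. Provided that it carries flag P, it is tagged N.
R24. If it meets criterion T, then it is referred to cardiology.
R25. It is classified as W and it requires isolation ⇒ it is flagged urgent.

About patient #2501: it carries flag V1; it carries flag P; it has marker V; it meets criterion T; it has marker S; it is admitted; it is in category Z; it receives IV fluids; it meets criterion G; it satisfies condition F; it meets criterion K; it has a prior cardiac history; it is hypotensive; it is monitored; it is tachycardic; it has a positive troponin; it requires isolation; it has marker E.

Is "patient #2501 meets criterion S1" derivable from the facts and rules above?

No

Forward chaining from the given facts derives: carries flag C, is stable, is tagged M1, is flagged urgent, is tagged N, is referred to cardiology, is discharged, is in state D, meets criterion C1, is tagged B, satisfies condition U, is classified as Q.
The only rule concluding "it meets criterion S1" is R5, which needs "it meets criterion M"; that is never established.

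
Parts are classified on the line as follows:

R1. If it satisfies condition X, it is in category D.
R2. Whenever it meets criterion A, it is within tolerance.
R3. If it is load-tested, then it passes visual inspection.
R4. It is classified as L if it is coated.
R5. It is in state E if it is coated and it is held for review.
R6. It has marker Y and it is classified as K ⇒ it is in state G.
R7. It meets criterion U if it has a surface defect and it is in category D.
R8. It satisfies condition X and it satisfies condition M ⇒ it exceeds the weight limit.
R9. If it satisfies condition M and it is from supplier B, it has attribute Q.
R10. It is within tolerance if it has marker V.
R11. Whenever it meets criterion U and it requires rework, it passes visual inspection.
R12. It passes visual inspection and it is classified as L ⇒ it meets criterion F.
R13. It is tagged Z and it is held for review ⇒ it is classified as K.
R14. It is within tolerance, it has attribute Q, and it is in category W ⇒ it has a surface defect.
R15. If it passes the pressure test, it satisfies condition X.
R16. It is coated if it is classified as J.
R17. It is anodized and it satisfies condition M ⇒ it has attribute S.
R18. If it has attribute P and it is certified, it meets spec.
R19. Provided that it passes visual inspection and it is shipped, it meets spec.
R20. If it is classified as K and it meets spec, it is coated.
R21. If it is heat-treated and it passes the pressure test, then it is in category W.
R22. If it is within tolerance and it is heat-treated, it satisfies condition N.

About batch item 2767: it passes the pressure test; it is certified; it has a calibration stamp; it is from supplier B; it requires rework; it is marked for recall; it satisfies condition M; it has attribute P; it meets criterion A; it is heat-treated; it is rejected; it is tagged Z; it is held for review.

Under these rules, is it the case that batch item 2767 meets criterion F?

By R2 (it meets criterion A): it is within tolerance.
By R9 (it satisfies condition M, it is from supplier B): it has attribute Q.
By R13 (it is tagged Z, it is held for review): it is classified as K.
By R15 (it passes the pressure test): it satisfies condition X.
By R18 (it has attribute P, it is certified): it meets spec.
By R20 (it is classified as K, it meets spec): it is coated.
By R21 (it is heat-treated, it passes the pressure test): it is in category W.
By R1 (it satisfies condition X): it is in category D.
By R4 (it is coated): it is classified as L.
By R14 (it is within tolerance, it has attribute Q, it is in category W): it has a surface defect.
By R7 (it has a surface defect, it is in category D): it meets criterion U.
By R11 (it meets criterion U, it requires rework): it passes visual inspection.
By R12 (it passes visual inspection, it is classified as L): it meets criterion F.

Yes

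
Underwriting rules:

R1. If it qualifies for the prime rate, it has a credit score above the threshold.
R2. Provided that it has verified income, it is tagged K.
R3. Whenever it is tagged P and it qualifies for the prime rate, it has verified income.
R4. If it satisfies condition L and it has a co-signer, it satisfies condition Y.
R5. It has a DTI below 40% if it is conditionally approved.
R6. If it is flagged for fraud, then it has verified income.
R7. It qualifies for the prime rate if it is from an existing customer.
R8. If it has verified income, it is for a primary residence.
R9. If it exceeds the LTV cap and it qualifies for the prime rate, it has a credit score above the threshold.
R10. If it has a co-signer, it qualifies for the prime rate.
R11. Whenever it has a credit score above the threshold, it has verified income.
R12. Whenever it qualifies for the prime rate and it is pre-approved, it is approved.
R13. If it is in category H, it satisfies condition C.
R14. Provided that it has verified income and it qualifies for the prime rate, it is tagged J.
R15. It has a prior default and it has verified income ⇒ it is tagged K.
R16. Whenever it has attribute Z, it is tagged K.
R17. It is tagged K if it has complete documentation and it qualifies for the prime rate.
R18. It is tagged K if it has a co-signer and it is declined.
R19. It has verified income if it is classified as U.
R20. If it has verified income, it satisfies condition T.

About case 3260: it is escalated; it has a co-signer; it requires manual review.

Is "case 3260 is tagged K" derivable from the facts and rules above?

Yes

By R10 (it has a co-signer): it qualifies for the prime rate.
By R1 (it qualifies for the prime rate): it has a credit score above the threshold.
By R11 (it has a credit score above the threshold): it has verified income.
By R2 (it has verified income): it is tagged K.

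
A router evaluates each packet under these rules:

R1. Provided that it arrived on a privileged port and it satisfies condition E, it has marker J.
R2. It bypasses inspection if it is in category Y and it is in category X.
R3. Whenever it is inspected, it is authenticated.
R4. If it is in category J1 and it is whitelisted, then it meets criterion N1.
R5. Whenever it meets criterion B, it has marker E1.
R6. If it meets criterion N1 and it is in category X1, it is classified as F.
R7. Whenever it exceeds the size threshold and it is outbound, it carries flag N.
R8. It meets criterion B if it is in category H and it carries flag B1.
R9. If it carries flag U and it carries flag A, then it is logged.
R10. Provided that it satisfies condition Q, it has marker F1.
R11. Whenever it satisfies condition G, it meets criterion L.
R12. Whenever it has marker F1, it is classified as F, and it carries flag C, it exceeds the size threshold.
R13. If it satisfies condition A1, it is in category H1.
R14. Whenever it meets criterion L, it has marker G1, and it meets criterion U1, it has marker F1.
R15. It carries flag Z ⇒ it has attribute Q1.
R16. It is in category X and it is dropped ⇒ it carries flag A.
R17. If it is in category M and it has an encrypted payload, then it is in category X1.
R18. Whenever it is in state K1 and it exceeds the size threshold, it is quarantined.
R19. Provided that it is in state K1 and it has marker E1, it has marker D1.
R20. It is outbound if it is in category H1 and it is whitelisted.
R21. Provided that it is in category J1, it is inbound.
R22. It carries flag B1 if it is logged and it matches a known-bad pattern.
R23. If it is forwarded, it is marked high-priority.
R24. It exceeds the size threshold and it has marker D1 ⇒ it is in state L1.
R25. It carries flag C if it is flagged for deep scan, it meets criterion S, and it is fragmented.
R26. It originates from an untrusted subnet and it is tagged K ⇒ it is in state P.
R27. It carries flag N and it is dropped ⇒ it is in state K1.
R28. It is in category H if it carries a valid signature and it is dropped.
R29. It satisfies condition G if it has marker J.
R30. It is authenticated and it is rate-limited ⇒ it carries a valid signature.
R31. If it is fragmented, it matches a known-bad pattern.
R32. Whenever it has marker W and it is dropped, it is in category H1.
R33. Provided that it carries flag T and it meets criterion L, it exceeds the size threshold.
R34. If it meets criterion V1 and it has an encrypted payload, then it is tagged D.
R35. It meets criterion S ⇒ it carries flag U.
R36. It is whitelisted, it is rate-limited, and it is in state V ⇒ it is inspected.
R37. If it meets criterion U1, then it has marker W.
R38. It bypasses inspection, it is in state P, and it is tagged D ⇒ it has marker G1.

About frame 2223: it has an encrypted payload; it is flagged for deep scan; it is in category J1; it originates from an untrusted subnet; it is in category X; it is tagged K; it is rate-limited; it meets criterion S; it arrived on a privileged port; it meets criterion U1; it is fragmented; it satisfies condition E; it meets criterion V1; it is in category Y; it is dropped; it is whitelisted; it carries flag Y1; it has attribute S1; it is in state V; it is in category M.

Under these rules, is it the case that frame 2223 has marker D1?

Yes

By R1 (it arrived on a privileged port, it satisfies condition E): it has marker J.
By R2 (it is in category Y, it is in category X): it bypasses inspection.
By R4 (it is in category J1, it is whitelisted): it meets criterion N1.
By R16 (it is in category X, it is dropped): it carries flag A.
By R17 (it is in category M, it has an encrypted payload): it is in category X1.
By R25 (it is flagged for deep scan, it meets criterion S, it is fragmented): it carries flag C.
By R26 (it originates from an untrusted subnet, it is tagged K): it is in state P.
By R29 (it has marker J): it satisfies condition G.
By R31 (it is fragmented): it matches a known-bad pattern.
By R34 (it meets criterion V1, it has an encrypted payload): it is tagged D.
By R35 (it meets criterion S): it carries flag U.
By R36 (it is whitelisted, it is rate-limited, it is in state V): it is inspected.
By R37 (it meets criterion U1): it has marker W.
By R38 (it bypasses inspection, it is in state P, it is tagged D): it has marker G1.
By R3 (it is inspected): it is authenticated.
By R6 (it meets criterion N1, it is in category X1): it is classified as F.
By R9 (it carries flag U, it carries flag A): it is logged.
By R11 (it satisfies condition G): it meets criterion L.
By R14 (it meets criterion L, it has marker G1, it meets criterion U1): it has marker F1.
By R22 (it is logged, it matches a known-bad pattern): it carries flag B1.
By R30 (it is authenticated, it is rate-limited): it carries a valid signature.
By R32 (it has marker W, it is dropped): it is in category H1.
By R12 (it has marker F1, it is classified as F, it carries flag C): it exceeds the size threshold.
By R20 (it is in category H1, it is whitelisted): it is outbound.
By R28 (it carries a valid signature, it is dropped): it is in category H.
By R7 (it exceeds the size threshold, it is outbound): it carries flag N.
By R8 (it is in category H, it carries flag B1): it meets criterion B.
By R27 (it carries flag N, it is dropped): it is in state K1.
By R5 (it meets criterion B): it has marker E1.
By R19 (it is in state K1, it has marker E1): it has marker D1.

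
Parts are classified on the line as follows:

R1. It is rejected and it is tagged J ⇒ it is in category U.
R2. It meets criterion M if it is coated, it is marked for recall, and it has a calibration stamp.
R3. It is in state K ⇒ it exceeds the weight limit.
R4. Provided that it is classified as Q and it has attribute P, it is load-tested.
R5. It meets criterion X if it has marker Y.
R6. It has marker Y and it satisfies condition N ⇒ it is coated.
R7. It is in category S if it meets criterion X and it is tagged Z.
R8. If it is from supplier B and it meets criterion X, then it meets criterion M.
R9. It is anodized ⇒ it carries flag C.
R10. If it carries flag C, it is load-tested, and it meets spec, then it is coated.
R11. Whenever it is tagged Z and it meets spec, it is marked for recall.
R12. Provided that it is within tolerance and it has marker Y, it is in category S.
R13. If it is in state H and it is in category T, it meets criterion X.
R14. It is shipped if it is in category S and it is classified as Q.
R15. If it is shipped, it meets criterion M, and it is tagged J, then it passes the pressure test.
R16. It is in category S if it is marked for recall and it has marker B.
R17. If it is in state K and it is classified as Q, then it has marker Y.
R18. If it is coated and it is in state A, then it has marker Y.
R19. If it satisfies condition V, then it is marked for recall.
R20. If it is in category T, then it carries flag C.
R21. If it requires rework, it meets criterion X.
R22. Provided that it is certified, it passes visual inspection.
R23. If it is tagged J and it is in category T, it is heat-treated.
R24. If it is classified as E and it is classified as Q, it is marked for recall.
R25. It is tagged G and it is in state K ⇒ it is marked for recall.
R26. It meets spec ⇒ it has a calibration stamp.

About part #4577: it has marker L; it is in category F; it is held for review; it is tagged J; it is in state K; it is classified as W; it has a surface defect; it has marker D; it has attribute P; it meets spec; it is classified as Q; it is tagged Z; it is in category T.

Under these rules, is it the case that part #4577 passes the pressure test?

Yes

By R4 (it is classified as Q, it has attribute P): it is load-tested.
By R11 (it is tagged Z, it meets spec): it is marked for recall.
By R17 (it is in state K, it is classified as Q): it has marker Y.
By R20 (it is in category T): it carries flag C.
By R26 (it meets spec): it has a calibration stamp.
By R5 (it has marker Y): it meets criterion X.
By R7 (it meets criterion X, it is tagged Z): it is in category S.
By R10 (it carries flag C, it is load-tested, it meets spec): it is coated.
By R14 (it is in category S, it is classified as Q): it is shipped.
By R2 (it is coated, it is marked for recall, it has a calibration stamp): it meets criterion M.
By R15 (it is shipped, it meets criterion M, it is tagged J): it passes the pressure test.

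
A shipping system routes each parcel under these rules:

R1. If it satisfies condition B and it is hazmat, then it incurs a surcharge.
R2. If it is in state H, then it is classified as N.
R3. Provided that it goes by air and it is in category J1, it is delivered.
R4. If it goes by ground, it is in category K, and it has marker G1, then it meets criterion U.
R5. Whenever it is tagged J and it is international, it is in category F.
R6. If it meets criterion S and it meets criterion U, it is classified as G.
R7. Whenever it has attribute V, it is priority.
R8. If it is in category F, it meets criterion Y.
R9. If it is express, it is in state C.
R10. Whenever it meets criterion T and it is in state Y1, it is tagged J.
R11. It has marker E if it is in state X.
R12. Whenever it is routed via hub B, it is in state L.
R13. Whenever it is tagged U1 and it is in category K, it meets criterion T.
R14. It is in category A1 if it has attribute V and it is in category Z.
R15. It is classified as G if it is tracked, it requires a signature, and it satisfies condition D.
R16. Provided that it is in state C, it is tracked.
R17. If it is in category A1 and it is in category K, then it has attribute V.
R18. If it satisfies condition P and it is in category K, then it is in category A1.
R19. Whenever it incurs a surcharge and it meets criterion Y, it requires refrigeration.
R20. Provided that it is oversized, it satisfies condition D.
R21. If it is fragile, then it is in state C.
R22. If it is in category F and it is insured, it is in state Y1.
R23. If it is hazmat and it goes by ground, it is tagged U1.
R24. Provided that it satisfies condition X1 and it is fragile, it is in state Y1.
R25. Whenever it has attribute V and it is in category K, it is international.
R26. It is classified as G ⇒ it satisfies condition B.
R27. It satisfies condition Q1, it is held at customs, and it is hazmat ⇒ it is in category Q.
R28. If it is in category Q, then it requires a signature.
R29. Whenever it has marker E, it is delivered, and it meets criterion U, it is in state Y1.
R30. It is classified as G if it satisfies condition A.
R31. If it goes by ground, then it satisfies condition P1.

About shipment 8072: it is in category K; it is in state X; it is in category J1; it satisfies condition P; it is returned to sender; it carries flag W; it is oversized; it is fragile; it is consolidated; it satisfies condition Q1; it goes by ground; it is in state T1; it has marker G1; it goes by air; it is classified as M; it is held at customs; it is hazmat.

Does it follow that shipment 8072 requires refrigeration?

By R3 (it goes by air, it is in category J1): it is delivered.
By R4 (it goes by ground, it is in category K, it has marker G1): it meets criterion U.
By R11 (it is in state X): it has marker E.
By R18 (it satisfies condition P, it is in category K): it is in category A1.
By R20 (it is oversized): it satisfies condition D.
By R21 (it is fragile): it is in state C.
By R23 (it is hazmat, it goes by ground): it is tagged U1.
By R27 (it satisfies condition Q1, it is held at customs, it is hazmat): it is in category Q.
By R28 (it is in category Q): it requires a signature.
By R29 (it has marker E, it is delivered, it meets criterion U): it is in state Y1.
By R13 (it is tagged U1, it is in category K): it meets criterion T.
By R16 (it is in state C): it is tracked.
By R17 (it is in category A1, it is in category K): it has attribute V.
By R25 (it has attribute V, it is in category K): it is international.
By R10 (it meets criterion T, it is in state Y1): it is tagged J.
By R15 (it is tracked, it requires a signature, it satisfies condition D): it is classified as G.
By R26 (it is classified as G): it satisfies condition B.
By R1 (it satisfies condition B, it is hazmat): it incurs a surcharge.
By R5 (it is tagged J, it is international): it is in category F.
By R8 (it is in category F): it meets criterion Y.
By R19 (it incurs a surcharge, it meets criterion Y): it requires refrigeration.

Yes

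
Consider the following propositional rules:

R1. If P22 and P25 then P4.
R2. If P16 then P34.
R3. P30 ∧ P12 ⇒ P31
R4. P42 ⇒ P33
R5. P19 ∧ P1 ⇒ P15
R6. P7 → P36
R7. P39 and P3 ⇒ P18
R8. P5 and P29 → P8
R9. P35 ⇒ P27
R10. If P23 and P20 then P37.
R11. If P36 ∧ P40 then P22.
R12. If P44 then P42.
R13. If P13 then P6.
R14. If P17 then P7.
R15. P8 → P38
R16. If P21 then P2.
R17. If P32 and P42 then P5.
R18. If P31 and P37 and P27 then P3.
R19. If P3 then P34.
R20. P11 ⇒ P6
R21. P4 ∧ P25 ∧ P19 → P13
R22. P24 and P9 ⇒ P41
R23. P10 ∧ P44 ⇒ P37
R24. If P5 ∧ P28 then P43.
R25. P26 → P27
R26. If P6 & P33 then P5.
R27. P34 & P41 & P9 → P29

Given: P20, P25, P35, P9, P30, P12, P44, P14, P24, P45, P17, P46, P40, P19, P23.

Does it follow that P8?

Yes

P31  (by R3: P30, P12)
P27  (by R9: P35)
P37  (by R10: P23, P20)
P42  (by R12: P44)
P7  (by R14: P17)
P3  (by R18: P31, P37, P27)
P34  (by R19: P3)
P41  (by R22: P24, P9)
P29  (by R27: P34, P41, P9)
P33  (by R4: P42)
P36  (by R6: P7)
P22  (by R11: P36, P40)
P4  (by R1: P22, P25)
P13  (by R21: P4, P25, P19)
P6  (by R13: P13)
P5  (by R26: P6, P33)
P8  (by R8: P5, P29)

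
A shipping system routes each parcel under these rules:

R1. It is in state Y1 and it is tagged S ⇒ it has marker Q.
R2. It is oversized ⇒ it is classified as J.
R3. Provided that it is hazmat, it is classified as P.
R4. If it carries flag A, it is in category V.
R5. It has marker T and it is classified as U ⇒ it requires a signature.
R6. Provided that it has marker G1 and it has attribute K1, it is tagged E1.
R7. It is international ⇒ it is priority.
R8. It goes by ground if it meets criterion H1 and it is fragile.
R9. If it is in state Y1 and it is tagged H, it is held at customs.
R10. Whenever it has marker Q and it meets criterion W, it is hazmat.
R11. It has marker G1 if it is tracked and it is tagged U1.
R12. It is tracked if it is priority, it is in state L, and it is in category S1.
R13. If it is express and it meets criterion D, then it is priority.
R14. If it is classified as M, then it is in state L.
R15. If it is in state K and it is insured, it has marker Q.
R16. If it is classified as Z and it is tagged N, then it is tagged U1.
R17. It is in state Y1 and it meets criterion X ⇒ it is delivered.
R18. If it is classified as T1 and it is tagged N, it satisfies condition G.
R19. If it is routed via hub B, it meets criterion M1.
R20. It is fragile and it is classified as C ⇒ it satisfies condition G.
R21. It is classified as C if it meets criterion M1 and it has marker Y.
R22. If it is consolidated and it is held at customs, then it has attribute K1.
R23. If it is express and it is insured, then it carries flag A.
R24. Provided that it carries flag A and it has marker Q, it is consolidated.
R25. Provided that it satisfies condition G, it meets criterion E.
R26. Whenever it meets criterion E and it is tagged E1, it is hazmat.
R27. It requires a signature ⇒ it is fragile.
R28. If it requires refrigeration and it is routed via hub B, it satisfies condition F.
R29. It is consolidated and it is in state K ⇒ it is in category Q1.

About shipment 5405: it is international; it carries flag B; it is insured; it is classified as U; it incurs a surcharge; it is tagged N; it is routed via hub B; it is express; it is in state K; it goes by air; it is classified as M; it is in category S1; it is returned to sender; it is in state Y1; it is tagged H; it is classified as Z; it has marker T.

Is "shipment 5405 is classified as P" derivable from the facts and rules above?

Forward chaining from the given facts derives: requires a signature, is priority, is held at customs, is in state L, has marker Q, is tagged U1, meets criterion M1, carries flag A, is consolidated, is fragile, is in category Q1, is in category V, is tracked, has attribute K1, has marker G1, is tagged E1.
The only rule concluding "it is classified as P" is R3, which needs "it is hazmat"; that is never established.

No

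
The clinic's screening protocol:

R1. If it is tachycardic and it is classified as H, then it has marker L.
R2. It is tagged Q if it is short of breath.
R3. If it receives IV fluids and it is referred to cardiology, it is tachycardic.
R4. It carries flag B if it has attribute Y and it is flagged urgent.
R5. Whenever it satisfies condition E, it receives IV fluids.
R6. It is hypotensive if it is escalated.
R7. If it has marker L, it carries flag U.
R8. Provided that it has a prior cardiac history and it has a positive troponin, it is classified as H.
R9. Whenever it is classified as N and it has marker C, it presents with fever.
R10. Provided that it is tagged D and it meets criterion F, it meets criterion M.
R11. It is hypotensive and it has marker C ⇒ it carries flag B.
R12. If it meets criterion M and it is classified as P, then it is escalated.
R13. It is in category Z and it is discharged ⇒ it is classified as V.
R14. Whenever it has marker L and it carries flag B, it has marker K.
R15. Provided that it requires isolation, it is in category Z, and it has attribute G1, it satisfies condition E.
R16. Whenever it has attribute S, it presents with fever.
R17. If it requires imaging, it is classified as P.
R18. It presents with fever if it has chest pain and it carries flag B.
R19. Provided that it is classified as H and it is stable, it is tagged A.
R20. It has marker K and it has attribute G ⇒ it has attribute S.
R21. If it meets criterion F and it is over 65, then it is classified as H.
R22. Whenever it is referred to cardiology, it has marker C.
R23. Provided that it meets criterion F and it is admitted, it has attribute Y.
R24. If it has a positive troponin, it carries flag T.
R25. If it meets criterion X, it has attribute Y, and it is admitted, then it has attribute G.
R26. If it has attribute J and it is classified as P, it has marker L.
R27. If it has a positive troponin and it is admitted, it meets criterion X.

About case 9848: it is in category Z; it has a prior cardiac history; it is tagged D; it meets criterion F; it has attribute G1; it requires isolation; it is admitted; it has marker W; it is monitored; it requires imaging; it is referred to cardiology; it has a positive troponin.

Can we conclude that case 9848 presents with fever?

By R8 (it has a prior cardiac history, it has a positive troponin): it is classified as H.
By R10 (it is tagged D, it meets criterion F): it meets criterion M.
By R15 (it requires isolation, it is in category Z, it has attribute G1): it satisfies condition E.
By R17 (it requires imaging): it is classified as P.
By R22 (it is referred to cardiology): it has marker C.
By R23 (it meets criterion F, it is admitted): it has attribute Y.
By R27 (it has a positive troponin, it is admitted): it meets criterion X.
By R5 (it satisfies condition E): it receives IV fluids.
By R12 (it meets criterion M, it is classified as P): it is escalated.
By R25 (it meets criterion X, it has attribute Y, it is admitted): it has attribute G.
By R3 (it receives IV fluids, it is referred to cardiology): it is tachycardic.
By R6 (it is escalated): it is hypotensive.
By R11 (it is hypotensive, it has marker C): it carries flag B.
By R1 (it is tachycardic, it is classified as H): it has marker L.
By R14 (it has marker L, it carries flag B): it has marker K.
By R20 (it has marker K, it has attribute G): it has attribute S.
By R16 (it has attribute S): it presents with fever.

Yes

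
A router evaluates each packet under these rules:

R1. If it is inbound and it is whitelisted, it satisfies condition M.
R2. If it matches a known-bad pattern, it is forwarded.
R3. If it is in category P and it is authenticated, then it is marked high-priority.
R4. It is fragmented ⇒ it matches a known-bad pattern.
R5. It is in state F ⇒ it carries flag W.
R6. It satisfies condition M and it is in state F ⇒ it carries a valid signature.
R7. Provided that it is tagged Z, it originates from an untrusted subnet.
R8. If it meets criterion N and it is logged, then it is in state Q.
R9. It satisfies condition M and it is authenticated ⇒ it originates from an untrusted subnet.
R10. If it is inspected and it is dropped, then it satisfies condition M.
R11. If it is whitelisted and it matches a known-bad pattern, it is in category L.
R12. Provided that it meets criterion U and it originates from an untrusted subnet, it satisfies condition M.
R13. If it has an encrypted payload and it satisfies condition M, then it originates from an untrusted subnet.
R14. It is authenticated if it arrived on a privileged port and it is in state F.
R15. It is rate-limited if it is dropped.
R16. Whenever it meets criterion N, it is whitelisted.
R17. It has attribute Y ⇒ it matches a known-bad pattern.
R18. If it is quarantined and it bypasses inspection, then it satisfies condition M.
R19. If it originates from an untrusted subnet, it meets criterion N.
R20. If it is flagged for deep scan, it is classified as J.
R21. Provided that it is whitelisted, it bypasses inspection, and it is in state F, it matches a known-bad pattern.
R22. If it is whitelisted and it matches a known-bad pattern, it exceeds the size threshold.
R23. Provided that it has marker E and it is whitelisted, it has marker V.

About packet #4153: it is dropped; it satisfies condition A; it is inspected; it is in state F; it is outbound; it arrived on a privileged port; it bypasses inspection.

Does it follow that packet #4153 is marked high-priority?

Forward chaining from the given facts derives: carries flag W, satisfies condition M, is authenticated, is rate-limited, carries a valid signature, originates from an untrusted subnet, meets criterion N, is whitelisted, matches a known-bad pattern, exceeds the size threshold, is forwarded, is in category L.
The only rule concluding "it is marked high-priority" is R3, which needs "it is in category P"; that is never established.

No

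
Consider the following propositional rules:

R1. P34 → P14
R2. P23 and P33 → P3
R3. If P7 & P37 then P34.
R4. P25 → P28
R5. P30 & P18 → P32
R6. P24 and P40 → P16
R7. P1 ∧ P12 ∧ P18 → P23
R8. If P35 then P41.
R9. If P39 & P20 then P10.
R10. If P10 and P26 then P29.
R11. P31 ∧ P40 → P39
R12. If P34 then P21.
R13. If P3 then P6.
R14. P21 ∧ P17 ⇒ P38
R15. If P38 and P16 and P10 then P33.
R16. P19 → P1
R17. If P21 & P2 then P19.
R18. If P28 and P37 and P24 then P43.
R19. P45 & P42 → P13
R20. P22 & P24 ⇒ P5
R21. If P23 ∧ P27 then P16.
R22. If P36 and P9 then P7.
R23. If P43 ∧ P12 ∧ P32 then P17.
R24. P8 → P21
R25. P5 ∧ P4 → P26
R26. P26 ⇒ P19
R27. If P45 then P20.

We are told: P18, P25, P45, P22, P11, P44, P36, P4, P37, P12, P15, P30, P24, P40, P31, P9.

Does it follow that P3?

P28  (by R4: P25)
P32  (by R5: P30, P18)
P16  (by R6: P24, P40)
P39  (by R11: P31, P40)
P43  (by R18: P28, P37, P24)
P5  (by R20: P22, P24)
P7  (by R22: P36, P9)
P17  (by R23: P43, P12, P32)
P26  (by R25: P5, P4)
P19  (by R26: P26)
P20  (by R27: P45)
P34  (by R3: P7, P37)
P10  (by R9: P39, P20)
P21  (by R12: P34)
P38  (by R14: P21, P17)
P33  (by R15: P38, P16, P10)
P1  (by R16: P19)
P23  (by R7: P1, P12, P18)
P3  (by R2: P23, P33)

Yes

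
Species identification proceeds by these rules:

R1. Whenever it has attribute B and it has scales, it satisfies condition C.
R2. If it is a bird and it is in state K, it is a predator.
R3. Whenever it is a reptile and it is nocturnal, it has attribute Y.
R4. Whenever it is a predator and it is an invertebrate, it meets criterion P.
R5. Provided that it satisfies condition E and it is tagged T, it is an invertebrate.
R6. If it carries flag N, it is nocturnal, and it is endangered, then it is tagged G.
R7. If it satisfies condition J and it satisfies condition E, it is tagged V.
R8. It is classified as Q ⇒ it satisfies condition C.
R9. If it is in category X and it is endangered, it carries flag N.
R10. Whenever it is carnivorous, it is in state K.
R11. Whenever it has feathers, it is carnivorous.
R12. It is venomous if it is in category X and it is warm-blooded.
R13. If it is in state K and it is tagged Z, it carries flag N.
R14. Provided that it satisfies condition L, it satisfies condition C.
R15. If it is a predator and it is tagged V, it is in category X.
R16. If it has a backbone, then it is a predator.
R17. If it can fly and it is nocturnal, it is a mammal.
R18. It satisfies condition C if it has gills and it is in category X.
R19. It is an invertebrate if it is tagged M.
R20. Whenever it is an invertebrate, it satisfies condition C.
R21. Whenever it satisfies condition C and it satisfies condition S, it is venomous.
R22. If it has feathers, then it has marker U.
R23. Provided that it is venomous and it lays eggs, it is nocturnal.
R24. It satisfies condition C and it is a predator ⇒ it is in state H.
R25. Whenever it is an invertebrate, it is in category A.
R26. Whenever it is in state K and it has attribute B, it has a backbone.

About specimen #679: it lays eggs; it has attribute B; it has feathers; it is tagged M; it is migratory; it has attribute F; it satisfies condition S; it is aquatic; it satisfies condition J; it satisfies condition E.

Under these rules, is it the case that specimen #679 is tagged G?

No

Forward chaining from the given facts derives: is tagged V, is carnivorous, is an invertebrate, satisfies condition C, is venomous, has marker U, is nocturnal, is in category A, is in state K, has a backbone, is a predator, is in state H, meets criterion P, is in category X.
The only rule concluding "it is tagged G" is R6, which needs "it carries flag N"; that is never established.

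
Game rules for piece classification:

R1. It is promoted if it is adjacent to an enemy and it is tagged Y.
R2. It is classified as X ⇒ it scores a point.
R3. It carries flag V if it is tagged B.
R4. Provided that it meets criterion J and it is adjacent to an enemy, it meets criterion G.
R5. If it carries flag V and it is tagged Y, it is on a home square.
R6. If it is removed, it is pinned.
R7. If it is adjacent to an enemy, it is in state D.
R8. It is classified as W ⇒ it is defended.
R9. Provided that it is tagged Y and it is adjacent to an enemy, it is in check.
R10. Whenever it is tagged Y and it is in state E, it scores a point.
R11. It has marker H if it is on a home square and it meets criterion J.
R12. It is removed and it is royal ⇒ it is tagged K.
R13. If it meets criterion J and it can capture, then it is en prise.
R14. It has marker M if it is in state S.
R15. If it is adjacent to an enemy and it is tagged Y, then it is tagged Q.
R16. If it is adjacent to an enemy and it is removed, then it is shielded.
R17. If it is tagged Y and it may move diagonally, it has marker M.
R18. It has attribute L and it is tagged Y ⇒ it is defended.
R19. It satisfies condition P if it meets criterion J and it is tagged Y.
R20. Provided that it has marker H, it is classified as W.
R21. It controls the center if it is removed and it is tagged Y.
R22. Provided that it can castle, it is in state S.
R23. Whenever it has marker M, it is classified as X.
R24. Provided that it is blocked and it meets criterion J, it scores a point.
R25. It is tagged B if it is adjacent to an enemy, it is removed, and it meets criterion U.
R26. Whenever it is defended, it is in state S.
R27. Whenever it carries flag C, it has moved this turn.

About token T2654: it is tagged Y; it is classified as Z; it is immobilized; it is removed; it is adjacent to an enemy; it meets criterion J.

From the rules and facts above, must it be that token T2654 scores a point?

No

Forward chaining from the given facts derives: is promoted, meets criterion G, is pinned, is in state D, is in check, is tagged Q, is shielded, satisfies condition P, controls the center.
Rules concluding "it scores a point": R2 needs "it is classified as X"; R10 needs "it is in state E"; R24 needs "it is blocked" — none of these are established.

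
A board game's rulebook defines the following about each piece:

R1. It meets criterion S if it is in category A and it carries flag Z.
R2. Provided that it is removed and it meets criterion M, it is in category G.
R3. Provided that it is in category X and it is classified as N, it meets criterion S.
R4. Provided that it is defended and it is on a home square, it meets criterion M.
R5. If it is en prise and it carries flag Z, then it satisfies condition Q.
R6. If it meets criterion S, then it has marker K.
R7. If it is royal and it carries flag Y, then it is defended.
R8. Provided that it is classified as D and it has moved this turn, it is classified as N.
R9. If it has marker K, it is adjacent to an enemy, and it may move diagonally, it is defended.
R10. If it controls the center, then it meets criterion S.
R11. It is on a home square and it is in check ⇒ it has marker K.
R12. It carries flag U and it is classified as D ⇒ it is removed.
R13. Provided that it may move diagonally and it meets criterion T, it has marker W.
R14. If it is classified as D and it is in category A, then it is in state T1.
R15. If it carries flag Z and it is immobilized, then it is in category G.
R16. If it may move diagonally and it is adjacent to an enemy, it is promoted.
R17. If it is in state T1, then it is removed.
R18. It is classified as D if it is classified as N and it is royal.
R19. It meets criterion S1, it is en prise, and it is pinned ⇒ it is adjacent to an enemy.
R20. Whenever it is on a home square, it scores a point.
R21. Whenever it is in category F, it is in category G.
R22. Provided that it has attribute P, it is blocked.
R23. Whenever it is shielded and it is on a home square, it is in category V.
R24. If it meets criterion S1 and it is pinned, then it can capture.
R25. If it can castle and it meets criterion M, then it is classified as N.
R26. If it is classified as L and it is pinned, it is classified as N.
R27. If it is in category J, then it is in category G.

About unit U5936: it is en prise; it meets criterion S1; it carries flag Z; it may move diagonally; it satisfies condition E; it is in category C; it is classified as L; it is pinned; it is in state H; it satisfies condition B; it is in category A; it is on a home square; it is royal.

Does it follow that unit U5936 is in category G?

Yes

By R1 (it is in category A, it carries flag Z): it meets criterion S.
By R6 (it meets criterion S): it has marker K.
By R19 (it meets criterion S1, it is en prise, it is pinned): it is adjacent to an enemy.
By R26 (it is classified as L, it is pinned): it is classified as N.
By R9 (it has marker K, it is adjacent to an enemy, it may move diagonally): it is defended.
By R18 (it is classified as N, it is royal): it is classified as D.
By R4 (it is defended, it is on a home square): it meets criterion M.
By R14 (it is classified as D, it is in category A): it is in state T1.
By R17 (it is in state T1): it is removed.
By R2 (it is removed, it meets criterion M): it is in category G.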